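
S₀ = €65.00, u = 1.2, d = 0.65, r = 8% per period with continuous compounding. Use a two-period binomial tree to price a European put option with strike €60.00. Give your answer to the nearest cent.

€3.90

Risk-neutral probability p = (e^0.08 − 0.65)/(1.2 − 0.65) = 0.4333/0.5500 = 0.7878
Terminal stock prices: S_uu = 93.6, S_ud = 50.7, S_dd = 27.46
Terminal payoffs (K − S): max(-33.6, 0) = 0, max(9.3, 0) = 9.3, max(32.54, 0) = 32.54
Node u (S = 78): V_u = e^(−0.08)·[0.7878·0.0000 + 0.2122·9.3000] = 1.8218
Node d (S = 42.25): V_d = e^(−0.08)·[0.7878·9.3000 + 0.2122·32.5375] = 13.1370
Node 0 (S = 65): V_0 = e^(−0.08)·[0.7878·1.8218 + 0.2122·13.1370] = 3.8983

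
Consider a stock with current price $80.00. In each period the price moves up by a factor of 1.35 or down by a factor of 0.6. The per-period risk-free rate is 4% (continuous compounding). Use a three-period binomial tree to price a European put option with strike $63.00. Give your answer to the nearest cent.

$9.25

Risk-neutral probability p = (e^0.04 − 0.6)/(1.35 − 0.6) = 0.4408/0.7500 = 0.5877
Terminal stock prices: S_uuu = 196.8, S_uud = 87.48, S_udd = 38.88, S_ddd = 17.28
Terminal payoffs (K − S): max(-133.8, 0) = 0, max(-24.48, 0) = 0, max(24.12, 0) = 24.12, max(45.72, 0) = 45.72
Node uu (S = 145.8): V_uu = e^(−0.04)·[0.5877·0.0000 + 0.4123·0.0000] = 0.0000
Node ud (S = 64.8): V_ud = e^(−0.04)·[0.5877·0.0000 + 0.4123·24.1200] = 9.5536
Node dd (S = 28.8): V_dd = e^(−0.04)·[0.5877·24.1200 + 0.4123·45.7200] = 31.7297
Node u (S = 108): V_u = e^(−0.04)·[0.5877·0.0000 + 0.4123·9.5536] = 3.7841
Node d (S = 48): V_d = e^(−0.04)·[0.5877·9.5536 + 0.4123·31.7297] = 17.9627
Node 0 (S = 80): V_0 = e^(−0.04)·[0.5877·3.7841 + 0.4123·17.9627] = 9.2517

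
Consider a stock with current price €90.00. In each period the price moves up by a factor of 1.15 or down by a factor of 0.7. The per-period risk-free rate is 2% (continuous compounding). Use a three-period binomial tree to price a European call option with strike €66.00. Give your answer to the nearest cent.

Risk-neutral probability p = (e^0.02 − 0.7)/(1.15 − 0.7) = 0.3202/0.4500 = 0.7116
Terminal stock prices: S_uuu = 136.9, S_uud = 83.32, S_udd = 50.71, S_ddd = 30.87
Terminal payoffs (S − K): max(70.88, 0) = 70.88, max(17.32, 0) = 17.32, max(-15.29, 0) = 0, max(-35.13, 0) = 0
Node uu (S = 119): V_uu = e^(−0.02)·[0.7116·70.8787 + 0.2884·17.3175] = 54.3319
Node ud (S = 72.45): V_ud = e^(−0.02)·[0.7116·17.3175 + 0.2884·0.0000] = 12.0784
Node dd (S = 44.1): V_dd = e^(−0.02)·[0.7116·0.0000 + 0.2884·0.0000] = 0.0000
Node u (S = 103.5): V_u = e^(−0.02)·[0.7116·54.3319 + 0.2884·12.0784] = 41.3097
Node d (S = 63): V_d = e^(−0.02)·[0.7116·12.0784 + 0.2884·0.0000] = 8.4243
Node 0 (S = 90): V_0 = e^(−0.02)·[0.7116·41.3097 + 0.2884·8.4243] = 31.1940

€31.19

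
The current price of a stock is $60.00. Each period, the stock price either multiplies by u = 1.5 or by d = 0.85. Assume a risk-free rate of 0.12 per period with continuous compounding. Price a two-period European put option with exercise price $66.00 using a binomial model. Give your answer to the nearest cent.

Risk-neutral probability p = (e^0.12 − 0.85)/(1.5 − 0.85) = 0.2775/0.6500 = 0.4269
Terminal stock prices: S_uu = 135, S_ud = 76.5, S_dd = 43.35
Terminal payoffs (K − S): max(-69, 0) = 0, max(-10.5, 0) = 0, max(22.65, 0) = 22.65
Node u (S = 90): V_u = e^(−0.12)·[0.4269·0.0000 + 0.5731·0.0000] = 0.0000
Node d (S = 51): V_d = e^(−0.12)·[0.4269·0.0000 + 0.5731·22.6500] = 11.5125
Node 0 (S = 60): V_0 = e^(−0.12)·[0.4269·0.0000 + 0.5731·11.5125] = 5.8515

$5.85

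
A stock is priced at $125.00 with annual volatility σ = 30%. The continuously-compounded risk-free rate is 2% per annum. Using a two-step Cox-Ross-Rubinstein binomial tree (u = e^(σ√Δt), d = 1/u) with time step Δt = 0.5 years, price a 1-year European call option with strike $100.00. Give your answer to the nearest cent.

CRR parameters: u = e^(σ√Δt) = e^(0.3·√0.5) = 1.2363, d = 1/u = 0.8089
Per-period rate: rΔt = 0.02·0.5 = 0.01, so R = e^0.01 = 1.0101
Risk-neutral probability p = (e^0.01 − 0.8089)/(1.2363 − 0.8089) = 0.2012/0.4275 = 0.4707
Terminal stock prices: S_uu = 191.1, S_ud = 125, S_dd = 81.78
Terminal payoffs (S − K): max(91.06, 0) = 91.06, max(25, 0) = 25, max(-18.22, 0) = 0
Node u (S = 154.5): V_u = e^(−0.01)·[0.4707·91.0581 + 0.5293·25.0000] = 55.5339
Node d (S = 101.1): V_d = e^(−0.01)·[0.4707·25.0000 + 0.5293·0.0000] = 11.6498
Node 0 (S = 125): V_0 = e^(−0.01)·[0.4707·55.5339 + 0.5293·11.6498] = 31.9836

$31.98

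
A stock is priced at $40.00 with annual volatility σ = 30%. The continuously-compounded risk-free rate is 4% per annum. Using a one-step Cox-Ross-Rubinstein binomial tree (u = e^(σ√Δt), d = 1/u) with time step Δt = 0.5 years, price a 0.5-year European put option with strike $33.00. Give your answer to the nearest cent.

CRR parameters: u = e^(σ√Δt) = e^(0.3·√0.5) = 1.2363, d = 1/u = 0.8089
Per-period rate: rΔt = 0.04·0.5 = 0.02, so R = e^0.02 = 1.0202
Risk-neutral probability p = (e^0.02 − 0.8089)/(1.2363 − 0.8089) = 0.2113/0.4275 = 0.4944
Terminal stock prices: S_u = 49.45, S_d = 32.35
Terminal payoffs (K − S): max(-16.45, 0) = 0, max(0.6457, 0) = 0.6457
Node 0 (S = 40): V_0 = e^(−0.02)·[0.4944·0.0000 + 0.5056·0.6457] = 0.3200

$0.32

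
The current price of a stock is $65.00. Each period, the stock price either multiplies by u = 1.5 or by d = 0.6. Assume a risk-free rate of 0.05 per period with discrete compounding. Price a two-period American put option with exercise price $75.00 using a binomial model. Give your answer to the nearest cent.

Risk-neutral probability p = (1 + 0.05 − 0.6)/(1.5 − 0.6) = 0.4500/0.9000 = 0.5000
Terminal stock prices: S_uu = 146.2, S_ud = 58.5, S_dd = 23.4
Terminal payoffs (K − S): max(-71.25, 0) = 0, max(16.5, 0) = 16.5, max(51.6, 0) = 51.6
Node u (S = 97.5): continuation = 1/1.05·[0.5000·0.0000 + 0.5000·16.5000] = 7.8571; exercise value = 0.0000 ≤ continuation, so V_u = 7.8571
Node d (S = 39): continuation = 1/1.05·[0.5000·16.5000 + 0.5000·51.6000] = 32.4286; exercise value = 36.0000 > continuation, so V_d = 36.0000 (exercise)
Node 0 (S = 65): continuation = 1/1.05·[0.5000·7.8571 + 0.5000·36.0000] = 20.8844; exercise value = 10.0000 ≤ continuation, so V_0 = 20.8844

$20.88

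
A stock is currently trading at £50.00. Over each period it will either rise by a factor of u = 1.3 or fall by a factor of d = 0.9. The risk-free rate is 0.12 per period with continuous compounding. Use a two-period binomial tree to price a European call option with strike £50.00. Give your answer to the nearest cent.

Risk-neutral probability p = (e^0.12 − 0.9)/(1.3 − 0.9) = 0.2275/0.4000 = 0.5687
Terminal stock prices: S_uu = 84.5, S_ud = 58.5, S_dd = 40.5
Terminal payoffs (S − K): max(34.5, 0) = 34.5, max(8.5, 0) = 8.5, max(-9.5, 0) = 0
Node u (S = 65): V_u = e^(−0.12)·[0.5687·34.5000 + 0.4313·8.5000] = 20.6540
Node d (S = 45): V_d = e^(−0.12)·[0.5687·8.5000 + 0.4313·0.0000] = 4.2876
Node 0 (S = 50): V_0 = e^(−0.12)·[0.5687·20.6540 + 0.4313·4.2876] = 12.0585

£12.06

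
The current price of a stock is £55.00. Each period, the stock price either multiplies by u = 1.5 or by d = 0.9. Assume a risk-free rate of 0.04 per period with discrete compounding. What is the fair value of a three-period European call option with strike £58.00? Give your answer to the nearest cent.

£10.61

Risk-neutral probability p = (1 + 0.04 − 0.9)/(1.5 − 0.9) = 0.1400/0.6000 = 0.2333
Terminal stock prices: S_uuu = 185.6, S_uud = 111.4, S_udd = 66.83, S_ddd = 40.1
Terminal payoffs (S − K): max(127.6, 0) = 127.6, max(53.38, 0) = 53.38, max(8.825, 0) = 8.825, max(-17.9, 0) = 0
Node uu (S = 123.8): V_uu = 1/1.04·[0.2333·127.6250 + 0.7667·53.3750] = 67.9808
Node ud (S = 74.25): V_ud = 1/1.04·[0.2333·53.3750 + 0.7667·8.8250] = 18.4808
Node dd (S = 44.55): V_dd = 1/1.04·[0.2333·8.8250 + 0.7667·0.0000] = 1.9800
Node u (S = 82.5): V_u = 1/1.04·[0.2333·67.9808 + 0.7667·18.4808] = 28.8757
Node d (S = 49.5): V_d = 1/1.04·[0.2333·18.4808 + 0.7667·1.9800] = 5.6059
Node 0 (S = 55): V_0 = 1/1.04·[0.2333·28.8757 + 0.7667·5.6059] = 10.6111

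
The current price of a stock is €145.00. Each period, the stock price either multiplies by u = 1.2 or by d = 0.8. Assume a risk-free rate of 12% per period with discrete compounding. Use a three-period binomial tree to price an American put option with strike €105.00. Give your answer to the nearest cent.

Risk-neutral probability p = (1 + 0.12 − 0.8)/(1.2 − 0.8) = 0.3200/0.4000 = 0.8000
Terminal stock prices: S_uuu = 250.6, S_uud = 167, S_udd = 111.4, S_ddd = 74.24
Terminal payoffs (K − S): max(-145.6, 0) = 0, max(-62.04, 0) = 0, max(-6.36, 0) = 0, max(30.76, 0) = 30.76
Node uu (S = 208.8): continuation = 1/1.12·[0.8000·0.0000 + 0.2000·0.0000] = 0.0000; exercise value = 0.0000 ≤ continuation, so V_uu = 0.0000
Node ud (S = 139.2): continuation = 1/1.12·[0.8000·0.0000 + 0.2000·0.0000] = 0.0000; exercise value = 0.0000 ≤ continuation, so V_ud = 0.0000
Node dd (S = 92.8): continuation = 1/1.12·[0.8000·0.0000 + 0.2000·30.7600] = 5.4929; exercise value = 12.2000 > continuation, so V_dd = 12.2000 (exercise)
Node u (S = 174): continuation = 1/1.12·[0.8000·0.0000 + 0.2000·0.0000] = 0.0000; exercise value = 0.0000 ≤ continuation, so V_u = 0.0000
Node d (S = 116): continuation = 1/1.12·[0.8000·0.0000 + 0.2000·12.2000] = 2.1786; exercise value = 0.0000 ≤ continuation, so V_d = 2.1786
Node 0 (S = 145): continuation = 1/1.12·[0.8000·0.0000 + 0.2000·2.1786] = 0.3890; exercise value = 0.0000 ≤ continuation, so V_0 = 0.3890

€0.39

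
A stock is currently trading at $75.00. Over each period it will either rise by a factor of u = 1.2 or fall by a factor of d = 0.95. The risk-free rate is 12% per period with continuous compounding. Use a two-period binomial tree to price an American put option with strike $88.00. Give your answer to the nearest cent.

Risk-neutral probability p = (e^0.12 − 0.95)/(1.2 − 0.95) = 0.1775/0.2500 = 0.7100
Terminal stock prices: S_uu = 108, S_ud = 85.5, S_dd = 67.69
Terminal payoffs (K − S): max(-20, 0) = 0, max(2.5, 0) = 2.5, max(20.31, 0) = 20.31
Node u (S = 90): continuation = e^(−0.12)·[0.7100·0.0000 + 0.2900·2.5000] = 0.6430; exercise value = 0.0000 ≤ continuation, so V_u = 0.6430
Node d (S = 71.25): continuation = e^(−0.12)·[0.7100·2.5000 + 0.2900·20.3125] = 6.7990; exercise value = 16.7500 > continuation, so V_d = 16.7500 (exercise)
Node 0 (S = 75): continuation = e^(−0.12)·[0.7100·0.6430 + 0.2900·16.7500] = 4.7133; exercise value = 13.0000 > continuation, so V_0 = 13.0000 (exercise)

$13.00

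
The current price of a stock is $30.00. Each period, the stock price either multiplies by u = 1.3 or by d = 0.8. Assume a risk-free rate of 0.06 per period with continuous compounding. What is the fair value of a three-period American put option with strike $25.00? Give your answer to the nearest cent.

Risk-neutral probability p = (e^0.06 − 0.8)/(1.3 − 0.8) = 0.2618/0.5000 = 0.5237
Terminal stock prices: S_uuu = 65.91, S_uud = 40.56, S_udd = 24.96, S_ddd = 15.36
Terminal payoffs (K − S): max(-40.91, 0) = 0, max(-15.56, 0) = 0, max(0.04, 0) = 0.04, max(9.64, 0) = 9.64
Node uu (S = 50.7): continuation = e^(−0.06)·[0.5237·0.0000 + 0.4763·0.0000] = 0.0000; exercise value = 0.0000 ≤ continuation, so V_uu = 0.0000
Node ud (S = 31.2): continuation = e^(−0.06)·[0.5237·0.0000 + 0.4763·0.0400] = 0.0179; exercise value = 0.0000 ≤ continuation, so V_ud = 0.0179
Node dd (S = 19.2): continuation = e^(−0.06)·[0.5237·0.0400 + 0.4763·9.6400] = 4.3441; exercise value = 5.8000 > continuation, so V_dd = 5.8000 (exercise)
Node u (S = 39): continuation = e^(−0.06)·[0.5237·0.0000 + 0.4763·0.0179] = 0.0080; exercise value = 0.0000 ≤ continuation, so V_u = 0.0080
Node d (S = 24): continuation = e^(−0.06)·[0.5237·0.0179 + 0.4763·5.8000] = 2.6107; exercise value = 1.0000 ≤ continuation, so V_d = 2.6107
Node 0 (S = 30): continuation = e^(−0.06)·[0.5237·0.0080 + 0.4763·2.6107] = 1.1751; exercise value = 0.0000 ≤ continuation, so V_0 = 1.1751

$1.18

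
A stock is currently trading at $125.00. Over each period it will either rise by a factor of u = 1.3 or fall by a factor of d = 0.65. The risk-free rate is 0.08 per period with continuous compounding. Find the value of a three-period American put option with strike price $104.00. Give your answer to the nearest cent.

$9.06

Risk-neutral probability p = (e^0.08 − 0.65)/(1.3 − 0.65) = 0.4333/0.6500 = 0.6666
Terminal stock prices: S_uuu = 274.6, S_uud = 137.3, S_udd = 68.66, S_ddd = 34.33
Terminal payoffs (K − S): max(-170.6, 0) = 0, max(-33.31, 0) = 0, max(35.34, 0) = 35.34, max(69.67, 0) = 69.67
Node uu (S = 211.3): continuation = e^(−0.08)·[0.6666·0.0000 + 0.3334·0.0000] = 0.0000; exercise value = 0.0000 ≤ continuation, so V_uu = 0.0000
Node ud (S = 105.6): continuation = e^(−0.08)·[0.6666·0.0000 + 0.3334·35.3438] = 10.8778; exercise value = 0.0000 ≤ continuation, so V_ud = 10.8778
Node dd (S = 52.81): continuation = e^(−0.08)·[0.6666·35.3438 + 0.3334·69.6719] = 43.1916; exercise value = 51.1875 > continuation, so V_dd = 51.1875 (exercise)
Node u (S = 162.5): continuation = e^(−0.08)·[0.6666·0.0000 + 0.3334·10.8778] = 3.3479; exercise value = 0.0000 ≤ continuation, so V_u = 3.3479
Node d (S = 81.25): continuation = e^(−0.08)·[0.6666·10.8778 + 0.3334·51.1875] = 22.4476; exercise value = 22.7500 > continuation, so V_d = 22.7500 (exercise)
Node 0 (S = 125): continuation = e^(−0.08)·[0.6666·3.3479 + 0.3334·22.7500] = 9.0619; exercise value = 0.0000 ≤ continuation, so V_0 = 9.0619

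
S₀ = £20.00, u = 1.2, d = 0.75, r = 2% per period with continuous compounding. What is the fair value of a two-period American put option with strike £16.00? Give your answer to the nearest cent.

Risk-neutral probability p = (e^0.02 − 0.75)/(1.2 − 0.75) = 0.2702/0.4500 = 0.6004
Terminal stock prices: S_uu = 28.8, S_ud = 18, S_dd = 11.25
Terminal payoffs (K − S): max(-12.8, 0) = 0, max(-2, 0) = 0, max(4.75, 0) = 4.75
Node u (S = 24): continuation = e^(−0.02)·[0.6004·0.0000 + 0.3996·0.0000] = 0.0000; exercise value = 0.0000 ≤ continuation, so V_u = 0.0000
Node d (S = 15): continuation = e^(−0.02)·[0.6004·0.0000 + 0.3996·4.7500] = 1.8603; exercise value = 1.0000 ≤ continuation, so V_d = 1.8603
Node 0 (S = 20): continuation = e^(−0.02)·[0.6004·0.0000 + 0.3996·1.8603] = 0.7286; exercise value = 0.0000 ≤ continuation, so V_0 = 0.7286

£0.73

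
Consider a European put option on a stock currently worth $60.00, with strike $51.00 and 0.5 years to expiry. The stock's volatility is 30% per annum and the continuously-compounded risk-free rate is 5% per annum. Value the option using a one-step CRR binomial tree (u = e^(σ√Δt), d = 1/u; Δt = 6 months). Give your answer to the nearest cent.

$1.19

CRR parameters: u = e^(σ√Δt) = e^(0.3·√0.5) = 1.2363, d = 1/u = 0.8089
Per-period rate: rΔt = 0.05·0.5 = 0.025, so R = e^0.025 = 1.0253
Risk-neutral probability p = (e^0.025 − 0.8089)/(1.2363 − 0.8089) = 0.2165/0.4275 = 0.5064
Terminal stock prices: S_u = 74.18, S_d = 48.53
Terminal payoffs (K − S): max(-23.18, 0) = 0, max(2.469, 0) = 2.469
Node 0 (S = 60): V_0 = e^(−0.025)·[0.5064·0.0000 + 0.4936·2.4685] = 1.1884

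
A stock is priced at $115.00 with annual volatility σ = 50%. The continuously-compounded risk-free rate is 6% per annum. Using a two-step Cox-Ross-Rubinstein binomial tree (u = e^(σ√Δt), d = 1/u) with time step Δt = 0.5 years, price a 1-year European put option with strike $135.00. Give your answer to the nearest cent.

$31.27

CRR parameters: u = e^(σ√Δt) = e^(0.5·√0.5) = 1.4241, d = 1/u = 0.7022
Per-period rate: rΔt = 0.06·0.5 = 0.03, so R = e^0.03 = 1.0305
Risk-neutral probability p = (e^0.03 − 0.7022)/(1.4241 − 0.7022) = 0.3283/0.7219 = 0.4547
Terminal stock prices: S_uu = 233.2, S_ud = 115, S_dd = 56.7
Terminal payoffs (K − S): max(-98.23, 0) = 0, max(20, 0) = 20, max(78.3, 0) = 78.3
Node u (S = 163.8): V_u = e^(−0.03)·[0.4547·0.0000 + 0.5453·20.0000] = 10.5836
Node d (S = 80.75): V_d = e^(−0.03)·[0.4547·20.0000 + 0.5453·78.2971] = 50.2585
Node 0 (S = 115): V_0 = e^(−0.03)·[0.4547·10.5836 + 0.5453·50.2585] = 31.2659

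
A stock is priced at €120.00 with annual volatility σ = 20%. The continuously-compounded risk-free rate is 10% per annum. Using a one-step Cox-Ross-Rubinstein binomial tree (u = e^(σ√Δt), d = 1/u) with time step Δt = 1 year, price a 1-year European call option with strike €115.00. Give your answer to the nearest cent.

CRR parameters: u = e^(σ√Δt) = e^(0.2·√1) = 1.2214, d = 1/u = 0.8187
Per-period rate: rΔt = 0.1·1 = 0.1, so R = e^0.1 = 1.1052
Risk-neutral probability p = (e^0.1 − 0.8187)/(1.2214 − 0.8187) = 0.2864/0.4027 = 0.7113
Terminal stock prices: S_u = 146.6, S_d = 98.25
Terminal payoffs (S − K): max(31.57, 0) = 31.57, max(-16.75, 0) = 0
Node 0 (S = 120): V_0 = e^(−0.1)·[0.7113·31.5683 + 0.2887·0.0000] = 20.3191

€20.32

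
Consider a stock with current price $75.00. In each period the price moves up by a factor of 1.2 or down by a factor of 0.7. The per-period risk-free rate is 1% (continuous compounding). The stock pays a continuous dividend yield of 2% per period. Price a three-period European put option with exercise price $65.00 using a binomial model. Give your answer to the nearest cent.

Per-period risk-free factor R = e^0.01 = 1.0101; dividend-adjusted growth = e^(0.01−0.02) = 0.9900.
Risk-neutral probability p = (0.9900 − 0.7)/(1.2 − 0.7) = 0.2900/0.5000 = 0.5801
Terminal stock prices: S_uuu = 129.6, S_uud = 75.6, S_udd = 44.1, S_ddd = 25.72
Terminal payoffs (K − S): max(-64.6, 0) = 0, max(-10.6, 0) = 0, max(20.9, 0) = 20.9, max(39.28, 0) = 39.28
Node uu (S = 108): V_uu = e^(−0.01)·[0.5801·0.0000 + 0.4199·0.0000] = 0.0000
Node ud (S = 63): V_ud = e^(−0.01)·[0.5801·0.0000 + 0.4199·20.9000] = 8.6886
Node dd (S = 36.75): V_dd = e^(−0.01)·[0.5801·20.9000 + 0.4199·39.2750] = 28.3309
Node u (S = 90): V_u = e^(−0.01)·[0.5801·0.0000 + 0.4199·8.6886] = 3.6120
Node d (S = 52.5): V_d = e^(−0.01)·[0.5801·8.6886 + 0.4199·28.3309] = 16.7679
Node 0 (S = 75): V_0 = e^(−0.01)·[0.5801·3.6120 + 0.4199·16.7679] = 9.0453

$9.05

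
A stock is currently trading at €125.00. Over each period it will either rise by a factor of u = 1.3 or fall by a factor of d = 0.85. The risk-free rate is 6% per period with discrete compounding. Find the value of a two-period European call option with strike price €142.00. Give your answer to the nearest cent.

€13.42

Risk-neutral probability p = (1 + 0.06 − 0.85)/(1.3 − 0.85) = 0.2100/0.4500 = 0.4667
Terminal stock prices: S_uu = 211.3, S_ud = 138.1, S_dd = 90.31
Terminal payoffs (S − K): max(69.25, 0) = 69.25, max(-3.875, 0) = 0, max(-51.69, 0) = 0
Node u (S = 162.5): V_u = 1/1.06·[0.4667·69.2500 + 0.5333·0.0000] = 30.4874
Node d (S = 106.2): V_d = 1/1.06·[0.4667·0.0000 + 0.5333·0.0000] = 0.0000
Node 0 (S = 125): V_0 = 1/1.06·[0.4667·30.4874 + 0.5333·0.0000] = 13.4221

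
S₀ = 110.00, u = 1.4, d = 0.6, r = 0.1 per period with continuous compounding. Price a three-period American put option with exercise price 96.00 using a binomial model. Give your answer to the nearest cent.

Risk-neutral probability p = (e^0.1 − 0.6)/(1.4 − 0.6) = 0.5052/0.8000 = 0.6315
Terminal stock prices: S_uuu = 301.8, S_uud = 129.4, S_udd = 55.44, S_ddd = 23.76
Terminal payoffs (K − S): max(-205.8, 0) = 0, max(-33.36, 0) = 0, max(40.56, 0) = 40.56, max(72.24, 0) = 72.24
Node uu (S = 215.6): continuation = e^(−0.1)·[0.6315·0.0000 + 0.3685·0.0000] = 0.0000; exercise value = 0.0000 ≤ continuation, so V_uu = 0.0000
Node ud (S = 92.4): continuation = e^(−0.1)·[0.6315·0.0000 + 0.3685·40.5600] = 13.5254; exercise value = 3.6000 ≤ continuation, so V_ud = 13.5254
Node dd (S = 39.6): continuation = e^(−0.1)·[0.6315·40.5600 + 0.3685·72.2400] = 47.2644; exercise value = 56.4000 > continuation, so V_dd = 56.4000 (exercise)
Node u (S = 154): continuation = e^(−0.1)·[0.6315·0.0000 + 0.3685·13.5254] = 4.5102; exercise value = 0.0000 ≤ continuation, so V_u = 4.5102
Node d (S = 66): continuation = e^(−0.1)·[0.6315·13.5254 + 0.3685·56.4000] = 26.5355; exercise value = 30.0000 > continuation, so V_d = 30.0000 (exercise)
Node 0 (S = 110): continuation = e^(−0.1)·[0.6315·4.5102 + 0.3685·30.0000] = 12.5810; exercise value = 0.0000 ≤ continuation, so V_0 = 12.5810

12.58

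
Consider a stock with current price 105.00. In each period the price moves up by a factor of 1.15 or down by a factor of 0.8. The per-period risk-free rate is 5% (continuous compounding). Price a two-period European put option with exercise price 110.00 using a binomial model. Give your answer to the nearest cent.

7.99

Risk-neutral probability p = (e^0.05 − 0.8)/(1.15 − 0.8) = 0.2513/0.3500 = 0.7179
Terminal stock prices: S_uu = 138.9, S_ud = 96.6, S_dd = 67.2
Terminal payoffs (K − S): max(-28.86, 0) = 0, max(13.4, 0) = 13.4, max(42.8, 0) = 42.8
Node u (S = 120.7): V_u = e^(−0.05)·[0.7179·0.0000 + 0.2821·13.4000] = 3.5956
Node d (S = 84): V_d = e^(−0.05)·[0.7179·13.4000 + 0.2821·42.8000] = 20.6352
Node 0 (S = 105): V_0 = e^(−0.05)·[0.7179·3.5956 + 0.2821·20.6352] = 7.9924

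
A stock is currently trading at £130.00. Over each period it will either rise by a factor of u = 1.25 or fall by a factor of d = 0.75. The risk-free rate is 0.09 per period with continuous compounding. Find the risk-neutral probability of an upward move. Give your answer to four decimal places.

Risk-neutral probability p = (e^0.09 − 0.75)/(1.25 − 0.75) = 0.3442/0.5000 = 0.6883

p = 0.6883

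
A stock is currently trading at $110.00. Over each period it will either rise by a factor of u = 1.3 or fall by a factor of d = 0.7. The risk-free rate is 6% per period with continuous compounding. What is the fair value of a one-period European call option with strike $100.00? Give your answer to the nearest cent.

Risk-neutral probability p = (e^0.06 − 0.7)/(1.3 − 0.7) = 0.3618/0.6000 = 0.6031
Terminal stock prices: S_u = 143, S_d = 77
Terminal payoffs (S − K): max(43, 0) = 43, max(-23, 0) = 0
Node 0 (S = 110): V_0 = e^(−0.06)·[0.6031·43.0000 + 0.3969·0.0000] = 24.4215

$24.42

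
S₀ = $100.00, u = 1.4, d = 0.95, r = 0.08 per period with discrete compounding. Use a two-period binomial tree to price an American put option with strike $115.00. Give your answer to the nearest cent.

Risk-neutral probability p = (1 + 0.08 − 0.95)/(1.4 − 0.95) = 0.1300/0.4500 = 0.2889
Terminal stock prices: S_uu = 196, S_ud = 133, S_dd = 90.25
Terminal payoffs (K − S): max(-81, 0) = 0, max(-18, 0) = 0, max(24.75, 0) = 24.75
Node u (S = 140): continuation = 1/1.08·[0.2889·0.0000 + 0.7111·0.0000] = 0.0000; exercise value = 0.0000 ≤ continuation, so V_u = 0.0000
Node d (S = 95): continuation = 1/1.08·[0.2889·0.0000 + 0.7111·24.7500] = 16.2963; exercise value = 20.0000 > continuation, so V_d = 20.0000 (exercise)
Node 0 (S = 100): continuation = 1/1.08·[0.2889·0.0000 + 0.7111·20.0000] = 13.1687; exercise value = 15.0000 > continuation, so V_0 = 15.0000 (exercise)

$15.00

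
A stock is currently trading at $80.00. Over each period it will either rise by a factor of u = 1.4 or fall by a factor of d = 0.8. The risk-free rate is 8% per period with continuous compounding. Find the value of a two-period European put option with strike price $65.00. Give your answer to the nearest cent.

Risk-neutral probability p = (e^0.08 − 0.8)/(1.4 − 0.8) = 0.2833/0.6000 = 0.4721
Terminal stock prices: S_uu = 156.8, S_ud = 89.6, S_dd = 51.2
Terminal payoffs (K − S): max(-91.8, 0) = 0, max(-24.6, 0) = 0, max(13.8, 0) = 13.8
Node u (S = 112): V_u = e^(−0.08)·[0.4721·0.0000 + 0.5279·0.0000] = 0.0000
Node d (S = 64): V_d = e^(−0.08)·[0.4721·0.0000 + 0.5279·13.8000] = 6.7243
Node 0 (S = 80): V_0 = e^(−0.08)·[0.4721·0.0000 + 0.5279·6.7243] = 3.2766

$3.28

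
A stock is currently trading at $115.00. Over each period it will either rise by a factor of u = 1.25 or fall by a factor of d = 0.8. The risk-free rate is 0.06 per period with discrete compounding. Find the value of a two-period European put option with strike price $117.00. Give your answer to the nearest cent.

Risk-neutral probability p = (1 + 0.06 − 0.8)/(1.25 − 0.8) = 0.2600/0.4500 = 0.5778
Terminal stock prices: S_uu = 179.7, S_ud = 115, S_dd = 73.6
Terminal payoffs (K − S): max(-62.69, 0) = 0, max(2, 0) = 2, max(43.4, 0) = 43.4
Node u (S = 143.8): V_u = 1/1.06·[0.5778·0.0000 + 0.4222·2.0000] = 0.7966
Node d (S = 92): V_d = 1/1.06·[0.5778·2.0000 + 0.4222·43.4000] = 18.3774
Node 0 (S = 115): V_0 = 1/1.06·[0.5778·0.7966 + 0.4222·18.3774] = 7.7544

$7.75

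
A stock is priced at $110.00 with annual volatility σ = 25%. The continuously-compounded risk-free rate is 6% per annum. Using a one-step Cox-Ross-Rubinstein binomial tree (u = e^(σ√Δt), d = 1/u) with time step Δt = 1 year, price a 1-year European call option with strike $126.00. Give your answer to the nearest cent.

CRR parameters: u = e^(σ√Δt) = e^(0.25·√1) = 1.2840, d = 1/u = 0.7788
Per-period rate: rΔt = 0.06·1 = 0.06, so R = e^0.06 = 1.0618
Risk-neutral probability p = (e^0.06 − 0.7788)/(1.2840 − 0.7788) = 0.2830/0.5052 = 0.5602
Terminal stock prices: S_u = 141.2, S_d = 85.67
Terminal payoffs (S − K): max(15.24, 0) = 15.24, max(-40.33, 0) = 0
Node 0 (S = 110): V_0 = e^(−0.06)·[0.5602·15.2428 + 0.4398·0.0000] = 8.0420

$8.04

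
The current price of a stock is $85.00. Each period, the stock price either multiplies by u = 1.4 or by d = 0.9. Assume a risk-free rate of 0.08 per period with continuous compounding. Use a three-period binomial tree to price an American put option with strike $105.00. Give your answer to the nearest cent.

$20.00

Risk-neutral probability p = (e^0.08 − 0.9)/(1.4 − 0.9) = 0.1833/0.5000 = 0.3666
Terminal stock prices: S_uuu = 233.2, S_uud = 149.9, S_udd = 96.39, S_ddd = 61.97
Terminal payoffs (K − S): max(-128.2, 0) = 0, max(-44.94, 0) = 0, max(8.61, 0) = 8.61, max(43.03, 0) = 43.03
Node uu (S = 166.6): continuation = e^(−0.08)·[0.3666·0.0000 + 0.6334·0.0000] = 0.0000; exercise value = 0.0000 ≤ continuation, so V_uu = 0.0000
Node ud (S = 107.1): continuation = e^(−0.08)·[0.3666·0.0000 + 0.6334·8.6100] = 5.0345; exercise value = 0.0000 ≤ continuation, so V_ud = 5.0345
Node dd (S = 68.85): continuation = e^(−0.08)·[0.3666·8.6100 + 0.6334·43.0350] = 28.0772; exercise value = 36.1500 > continuation, so V_dd = 36.1500 (exercise)
Node u (S = 119): continuation = e^(−0.08)·[0.3666·0.0000 + 0.6334·5.0345] = 2.9438; exercise value = 0.0000 ≤ continuation, so V_u = 2.9438
Node d (S = 76.5): continuation = e^(−0.08)·[0.3666·5.0345 + 0.6334·36.1500] = 22.8415; exercise value = 28.5000 > continuation, so V_d = 28.5000 (exercise)
Node 0 (S = 85): continuation = e^(−0.08)·[0.3666·2.9438 + 0.6334·28.5000] = 17.6608; exercise value = 20.0000 > continuation, so V_0 = 20.0000 (exercise)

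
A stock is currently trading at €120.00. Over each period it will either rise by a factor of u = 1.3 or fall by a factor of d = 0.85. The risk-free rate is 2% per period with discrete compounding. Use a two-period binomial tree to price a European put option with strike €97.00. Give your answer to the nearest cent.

Risk-neutral probability p = (1 + 0.02 − 0.85)/(1.3 − 0.85) = 0.1700/0.4500 = 0.3778
Terminal stock prices: S_uu = 202.8, S_ud = 132.6, S_dd = 86.7
Terminal payoffs (K − S): max(-105.8, 0) = 0, max(-35.6, 0) = 0, max(10.3, 0) = 10.3
Node u (S = 156): V_u = 1/1.02·[0.3778·0.0000 + 0.6222·0.0000] = 0.0000
Node d (S = 102): V_d = 1/1.02·[0.3778·0.0000 + 0.6222·10.3000] = 6.2832
Node 0 (S = 120): V_0 = 1/1.02·[0.3778·0.0000 + 0.6222·6.2832] = 3.8329

€3.83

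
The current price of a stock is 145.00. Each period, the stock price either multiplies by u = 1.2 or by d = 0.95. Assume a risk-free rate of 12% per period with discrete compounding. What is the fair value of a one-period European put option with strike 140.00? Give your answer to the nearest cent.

Risk-neutral probability p = (1 + 0.12 − 0.95)/(1.2 − 0.95) = 0.1700/0.2500 = 0.6800
Terminal stock prices: S_u = 174, S_d = 137.8
Terminal payoffs (K − S): max(-34, 0) = 0, max(2.25, 0) = 2.25
Node 0 (S = 145): V_0 = 1/1.12·[0.6800·0.0000 + 0.3200·2.2500] = 0.6429

0.64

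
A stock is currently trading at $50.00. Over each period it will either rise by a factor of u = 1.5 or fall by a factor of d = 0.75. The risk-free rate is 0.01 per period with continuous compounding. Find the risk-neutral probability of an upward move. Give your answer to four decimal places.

Risk-neutral probability p = (e^0.01 − 0.75)/(1.5 − 0.75) = 0.2601/0.7500 = 0.3467

p = 0.3467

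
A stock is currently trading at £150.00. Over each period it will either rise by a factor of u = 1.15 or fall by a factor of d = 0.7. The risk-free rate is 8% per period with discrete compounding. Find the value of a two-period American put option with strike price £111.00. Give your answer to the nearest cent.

£0.86

Risk-neutral probability p = (1 + 0.08 − 0.7)/(1.15 − 0.7) = 0.3800/0.4500 = 0.8444
Terminal stock prices: S_uu = 198.4, S_ud = 120.7, S_dd = 73.5
Terminal payoffs (K − S): max(-87.37, 0) = 0, max(-9.75, 0) = 0, max(37.5, 0) = 37.5
Node u (S = 172.5): continuation = 1/1.08·[0.8444·0.0000 + 0.1556·0.0000] = 0.0000; exercise value = 0.0000 ≤ continuation, so V_u = 0.0000
Node d (S = 105): continuation = 1/1.08·[0.8444·0.0000 + 0.1556·37.5000] = 5.4012; exercise value = 6.0000 > continuation, so V_d = 6.0000 (exercise)
Node 0 (S = 150): continuation = 1/1.08·[0.8444·0.0000 + 0.1556·6.0000] = 0.8642; exercise value = 0.0000 ≤ continuation, so V_0 = 0.8642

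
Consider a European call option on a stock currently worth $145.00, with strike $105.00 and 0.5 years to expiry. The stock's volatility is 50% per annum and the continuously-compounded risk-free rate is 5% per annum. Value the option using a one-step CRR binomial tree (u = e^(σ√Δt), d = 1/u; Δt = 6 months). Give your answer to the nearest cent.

CRR parameters: u = e^(σ√Δt) = e^(0.5·√0.5) = 1.4241, d = 1/u = 0.7022
Per-period rate: rΔt = 0.05·0.5 = 0.025, so R = e^0.025 = 1.0253
Risk-neutral probability p = (e^0.025 − 0.7022)/(1.4241 − 0.7022) = 0.3231/0.7219 = 0.4476
Terminal stock prices: S_u = 206.5, S_d = 101.8
Terminal payoffs (S − K): max(101.5, 0) = 101.5, max(-3.183, 0) = 0
Node 0 (S = 145): V_0 = e^(−0.025)·[0.4476·101.4973 + 0.5524·0.0000] = 44.3072

$44.31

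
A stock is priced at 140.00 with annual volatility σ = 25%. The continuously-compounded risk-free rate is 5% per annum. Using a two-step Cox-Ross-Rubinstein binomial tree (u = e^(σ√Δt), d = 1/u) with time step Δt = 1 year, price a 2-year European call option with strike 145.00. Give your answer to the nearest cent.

22.59

CRR parameters: u = e^(σ√Δt) = e^(0.25·√1) = 1.2840, d = 1/u = 0.7788
Per-period rate: rΔt = 0.05·1 = 0.05, so R = e^0.05 = 1.0513
Risk-neutral probability p = (e^0.05 − 0.7788)/(1.2840 − 0.7788) = 0.2725/0.5052 = 0.5393
Terminal stock prices: S_uu = 230.8, S_ud = 140, S_dd = 84.91
Terminal payoffs (S − K): max(85.82, 0) = 85.82, max(-5, 0) = 0, max(-60.09, 0) = 0
Node u (S = 179.8): V_u = e^(−0.05)·[0.5393·85.8210 + 0.4607·0.0000] = 44.0264
Node d (S = 109): V_d = e^(−0.05)·[0.5393·0.0000 + 0.4607·0.0000] = 0.0000
Node 0 (S = 140): V_0 = e^(−0.05)·[0.5393·44.0264 + 0.4607·0.0000] = 22.5857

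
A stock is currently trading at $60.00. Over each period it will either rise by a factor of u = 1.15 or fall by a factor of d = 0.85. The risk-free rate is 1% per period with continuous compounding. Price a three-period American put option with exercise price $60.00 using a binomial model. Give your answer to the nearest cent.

Risk-neutral probability p = (e^0.01 − 0.85)/(1.15 − 0.85) = 0.1601/0.3000 = 0.5335
Terminal stock prices: S_uuu = 91.25, S_uud = 67.45, S_udd = 49.85, S_ddd = 36.85
Terminal payoffs (K − S): max(-31.25, 0) = 0, max(-7.447, 0) = 0, max(10.15, 0) = 10.15, max(23.15, 0) = 23.15
Node uu (S = 79.35): continuation = e^(−0.01)·[0.5335·0.0000 + 0.4665·0.0000] = 0.0000; exercise value = 0.0000 ≤ continuation, so V_uu = 0.0000
Node ud (S = 58.65): continuation = e^(−0.01)·[0.5335·0.0000 + 0.4665·10.1475] = 4.6867; exercise value = 1.3500 ≤ continuation, so V_ud = 4.6867
Node dd (S = 43.35): continuation = e^(−0.01)·[0.5335·10.1475 + 0.4665·23.1525] = 16.0530; exercise value = 16.6500 > continuation, so V_dd = 16.6500 (exercise)
Node u (S = 69): continuation = e^(−0.01)·[0.5335·0.0000 + 0.4665·4.6867] = 2.1646; exercise value = 0.0000 ≤ continuation, so V_u = 2.1646
Node d (S = 51): continuation = e^(−0.01)·[0.5335·4.6867 + 0.4665·16.6500] = 10.1654; exercise value = 9.0000 ≤ continuation, so V_d = 10.1654
Node 0 (S = 60): continuation = e^(−0.01)·[0.5335·2.1646 + 0.4665·10.1654] = 5.8383; exercise value = 0.0000 ≤ continuation, so V_0 = 5.8383

$5.84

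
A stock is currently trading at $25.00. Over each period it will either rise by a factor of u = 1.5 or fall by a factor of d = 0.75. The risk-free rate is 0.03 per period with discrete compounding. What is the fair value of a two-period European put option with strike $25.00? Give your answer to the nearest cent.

$4.05

Risk-neutral probability p = (1 + 0.03 − 0.75)/(1.5 − 0.75) = 0.2800/0.7500 = 0.3733
Terminal stock prices: S_uu = 56.25, S_ud = 28.12, S_dd = 14.06
Terminal payoffs (K − S): max(-31.25, 0) = 0, max(-3.125, 0) = 0, max(10.94, 0) = 10.94
Node u (S = 37.5): V_u = 1/1.03·[0.3733·0.0000 + 0.6267·0.0000] = 0.0000
Node d (S = 18.75): V_d = 1/1.03·[0.3733·0.0000 + 0.6267·10.9375] = 6.6545
Node 0 (S = 25): V_0 = 1/1.03·[0.3733·0.0000 + 0.6267·6.6545] = 4.0487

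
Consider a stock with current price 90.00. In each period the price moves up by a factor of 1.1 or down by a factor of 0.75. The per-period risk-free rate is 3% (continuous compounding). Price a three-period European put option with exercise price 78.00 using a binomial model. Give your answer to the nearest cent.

Risk-neutral probability p = (e^0.03 − 0.75)/(1.1 − 0.75) = 0.2805/0.3500 = 0.8013
Terminal stock prices: S_uuu = 119.8, S_uud = 81.68, S_udd = 55.69, S_ddd = 37.97
Terminal payoffs (K − S): max(-41.79, 0) = 0, max(-3.675, 0) = 0, max(22.31, 0) = 22.31, max(40.03, 0) = 40.03
Node uu (S = 108.9): V_uu = e^(−0.03)·[0.8013·0.0000 + 0.1987·0.0000] = 0.0000
Node ud (S = 74.25): V_ud = e^(−0.03)·[0.8013·0.0000 + 0.1987·22.3125] = 4.3025
Node dd (S = 50.62): V_dd = e^(−0.03)·[0.8013·22.3125 + 0.1987·40.0312] = 25.0698
Node u (S = 99): V_u = e^(−0.03)·[0.8013·0.0000 + 0.1987·4.3025] = 0.8296
Node d (S = 67.5): V_d = e^(−0.03)·[0.8013·4.3025 + 0.1987·25.0698] = 8.1799
Node 0 (S = 90): V_0 = e^(−0.03)·[0.8013·0.8296 + 0.1987·8.1799] = 2.2225

2.22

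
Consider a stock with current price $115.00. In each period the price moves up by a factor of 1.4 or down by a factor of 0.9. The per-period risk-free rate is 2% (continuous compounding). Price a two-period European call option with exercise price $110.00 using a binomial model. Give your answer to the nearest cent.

$18.65

Risk-neutral probability p = (e^0.02 − 0.9)/(1.4 − 0.9) = 0.1202/0.5000 = 0.2404
Terminal stock prices: S_uu = 225.4, S_ud = 144.9, S_dd = 93.15
Terminal payoffs (S − K): max(115.4, 0) = 115.4, max(34.9, 0) = 34.9, max(-16.85, 0) = 0
Node u (S = 161): V_u = e^(−0.02)·[0.2404·115.4000 + 0.7596·34.9000] = 53.1781
Node d (S = 103.5): V_d = e^(−0.02)·[0.2404·34.9000 + 0.7596·0.0000] = 8.2239
Node 0 (S = 115): V_0 = e^(−0.02)·[0.2404·53.1781 + 0.7596·8.2239] = 18.6542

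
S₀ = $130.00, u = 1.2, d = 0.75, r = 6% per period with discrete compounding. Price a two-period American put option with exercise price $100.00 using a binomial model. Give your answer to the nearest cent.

$2.32

Risk-neutral probability p = (1 + 0.06 − 0.75)/(1.2 − 0.75) = 0.3100/0.4500 = 0.6889
Terminal stock prices: S_uu = 187.2, S_ud = 117, S_dd = 73.12
Terminal payoffs (K − S): max(-87.2, 0) = 0, max(-17, 0) = 0, max(26.88, 0) = 26.88
Node u (S = 156): continuation = 1/1.06·[0.6889·0.0000 + 0.3111·0.0000] = 0.0000; exercise value = 0.0000 ≤ continuation, so V_u = 0.0000
Node d (S = 97.5): continuation = 1/1.06·[0.6889·0.0000 + 0.3111·26.8750] = 7.8878; exercise value = 2.5000 ≤ continuation, so V_d = 7.8878
Node 0 (S = 130): continuation = 1/1.06·[0.6889·0.0000 + 0.3111·7.8878] = 2.3151; exercise value = 0.0000 ≤ continuation, so V_0 = 2.3151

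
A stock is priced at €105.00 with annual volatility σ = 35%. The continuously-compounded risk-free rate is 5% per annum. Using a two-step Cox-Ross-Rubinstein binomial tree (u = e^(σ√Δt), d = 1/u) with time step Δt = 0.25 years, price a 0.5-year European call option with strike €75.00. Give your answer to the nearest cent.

€32.11

CRR parameters: u = e^(σ√Δt) = e^(0.35·√0.25) = 1.1912, d = 1/u = 0.8395
Per-period rate: rΔt = 0.05·0.25 = 0.0125, so R = e^0.0125 = 1.0126
Risk-neutral probability p = (e^0.0125 − 0.8395)/(1.1912 − 0.8395) = 0.1731/0.3518 = 0.4921
Terminal stock prices: S_uu = 149, S_ud = 105, S_dd = 73.99
Terminal payoffs (S − K): max(74, 0) = 74, max(30, 0) = 30, max(-1.008, 0) = 0
Node u (S = 125.1): V_u = e^(−0.0125)·[0.4921·74.0021 + 0.5079·30.0000] = 51.0125
Node d (S = 88.14): V_d = e^(−0.0125)·[0.4921·30.0000 + 0.5079·0.0000] = 14.5801
Node 0 (S = 105): V_0 = e^(−0.0125)·[0.4921·51.0125 + 0.5079·14.5801] = 32.1053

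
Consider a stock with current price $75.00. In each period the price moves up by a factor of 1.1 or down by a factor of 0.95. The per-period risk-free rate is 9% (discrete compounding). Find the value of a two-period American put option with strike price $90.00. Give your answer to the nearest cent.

$15.00

Risk-neutral probability p = (1 + 0.09 − 0.95)/(1.1 − 0.95) = 0.1400/0.1500 = 0.9333
Terminal stock prices: S_uu = 90.75, S_ud = 78.38, S_dd = 67.69
Terminal payoffs (K − S): max(-0.75, 0) = 0, max(11.62, 0) = 11.62, max(22.31, 0) = 22.31
Node u (S = 82.5): continuation = 1/1.09·[0.9333·0.0000 + 0.0667·11.6250] = 0.7110; exercise value = 7.5000 > continuation, so V_u = 7.5000 (exercise)
Node d (S = 71.25): continuation = 1/1.09·[0.9333·11.6250 + 0.0667·22.3125] = 11.3188; exercise value = 18.7500 > continuation, so V_d = 18.7500 (exercise)
Node 0 (S = 75): continuation = 1/1.09·[0.9333·7.5000 + 0.0667·18.7500] = 7.5688; exercise value = 15.0000 > continuation, so V_0 = 15.0000 (exercise)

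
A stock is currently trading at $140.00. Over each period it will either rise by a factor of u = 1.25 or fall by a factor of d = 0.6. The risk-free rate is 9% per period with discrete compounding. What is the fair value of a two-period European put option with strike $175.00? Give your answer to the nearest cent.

$28.22

Risk-neutral probability p = (1 + 0.09 − 0.6)/(1.25 − 0.6) = 0.4900/0.6500 = 0.7538
Terminal stock prices: S_uu = 218.8, S_ud = 105, S_dd = 50.4
Terminal payoffs (K − S): max(-43.75, 0) = 0, max(70, 0) = 70, max(124.6, 0) = 124.6
Node u (S = 175): V_u = 1/1.09·[0.7538·0.0000 + 0.2462·70.0000] = 15.8080
Node d (S = 84): V_d = 1/1.09·[0.7538·70.0000 + 0.2462·124.6000] = 76.5505
Node 0 (S = 140): V_0 = 1/1.09·[0.7538·15.8080 + 0.2462·76.5505] = 28.2202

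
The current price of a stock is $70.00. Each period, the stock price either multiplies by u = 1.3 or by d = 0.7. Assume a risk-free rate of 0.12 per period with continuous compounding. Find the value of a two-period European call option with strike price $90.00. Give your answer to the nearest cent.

Risk-neutral probability p = (e^0.12 − 0.7)/(1.3 − 0.7) = 0.4275/0.6000 = 0.7125
Terminal stock prices: S_uu = 118.3, S_ud = 63.7, S_dd = 34.3
Terminal payoffs (S − K): max(28.3, 0) = 28.3, max(-26.3, 0) = 0, max(-55.7, 0) = 0
Node u (S = 91): V_u = e^(−0.12)·[0.7125·28.3000 + 0.2875·0.0000] = 17.8835
Node d (S = 49): V_d = e^(−0.12)·[0.7125·0.0000 + 0.2875·0.0000] = 0.0000
Node 0 (S = 70): V_0 = e^(−0.12)·[0.7125·17.8835 + 0.2875·0.0000] = 11.3011

$11.30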